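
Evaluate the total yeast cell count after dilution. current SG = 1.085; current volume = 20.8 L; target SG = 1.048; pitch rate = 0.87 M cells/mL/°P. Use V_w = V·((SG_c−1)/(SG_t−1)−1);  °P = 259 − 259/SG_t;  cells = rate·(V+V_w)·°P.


V_w = 20.8·((1.085−1)/(1.048−1)−1) = 16.0333
V_final = 20.8 + 16.0333 = 36.8333
°P = 259 − 259/1.048 = 11.8626
cells = 0.87·36.8333·11.8626

380.1369 billion cells


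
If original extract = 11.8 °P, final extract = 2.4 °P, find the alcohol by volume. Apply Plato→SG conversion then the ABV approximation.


SG = 259/(259 − P);  ABV = (OG − FG)·131.25
OG = 259/(259 − 11.8) = 1.0477
FG = 259/(259 − 2.4) = 1.0094
ABV = (1.0477 − 1.0094)·131.25

5.0376 % ABV


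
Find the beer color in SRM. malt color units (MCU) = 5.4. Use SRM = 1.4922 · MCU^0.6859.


SRM = 1.4922 · 5.4^0.6859

4.7443 SRM


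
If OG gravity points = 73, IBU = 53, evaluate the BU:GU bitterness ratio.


BU:GU = IBU / OG_points
BU:GU = 53 / 73

0.7260


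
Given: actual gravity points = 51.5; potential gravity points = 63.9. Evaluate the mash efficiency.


efficiency = actual / potential × 100
efficiency = 51.5 / 63.9 × 100

80.5947 %


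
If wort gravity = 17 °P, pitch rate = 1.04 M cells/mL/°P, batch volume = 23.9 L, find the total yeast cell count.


cells (billions) = rate · V_L · °P
cells = 1.04 · 23.9 · 17

422.5520 billion cells


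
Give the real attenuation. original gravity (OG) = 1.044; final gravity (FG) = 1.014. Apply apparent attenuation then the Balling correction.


AA = (OG−FG)/(OG−1)·100;  RA = AA·0.8192
AA = (1.044 − 1.014)/(1.044 − 1)·100 = 68.1818
RA = 68.1818·0.8192

55.8545 %


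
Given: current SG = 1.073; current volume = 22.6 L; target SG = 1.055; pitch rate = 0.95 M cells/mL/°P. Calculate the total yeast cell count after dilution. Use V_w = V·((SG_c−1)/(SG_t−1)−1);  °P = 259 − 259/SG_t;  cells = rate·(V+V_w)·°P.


V_w = 22.6·((1.073−1)/(1.055−1)−1) = 7.3964
V_final = 22.6 + 7.3964 = 29.9964
°P = 259 − 259/1.055 = 13.5024
cells = 0.95·29.9964·13.5024

384.7709 billion cells


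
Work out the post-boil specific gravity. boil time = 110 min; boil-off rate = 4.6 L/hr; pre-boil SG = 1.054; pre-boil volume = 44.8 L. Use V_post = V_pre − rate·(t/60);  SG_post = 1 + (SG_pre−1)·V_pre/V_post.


V_post = 44.8 − 4.6·(110/60) = 36.3667
SG_post = 1 + (1.054 − 1)·44.8/36.3667

1.0665


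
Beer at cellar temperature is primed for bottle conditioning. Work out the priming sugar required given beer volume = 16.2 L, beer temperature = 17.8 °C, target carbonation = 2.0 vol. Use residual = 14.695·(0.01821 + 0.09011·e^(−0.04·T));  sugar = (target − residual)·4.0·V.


residual = 14.695·(0.01821 + 0.09011·e^(−0.04·17.8)) = 0.9173
sugar = (2.0 − 0.9173)·4.0·16.2

70.1581 g


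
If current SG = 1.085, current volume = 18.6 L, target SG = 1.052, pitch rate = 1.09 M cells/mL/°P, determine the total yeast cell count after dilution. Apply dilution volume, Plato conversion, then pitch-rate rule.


V_w = V·((SG_c−1)/(SG_t−1)−1);  °P = 259 − 259/SG_t;  cells = rate·(V+V_w)·°P
V_w = 18.6·((1.085−1)/(1.052−1)−1) = 11.8038
V_final = 18.6 + 11.8038 = 30.4038
°P = 259 − 259/1.052 = 12.8023
cells = 1.09·30.4038·12.8023

424.2701 billion cells


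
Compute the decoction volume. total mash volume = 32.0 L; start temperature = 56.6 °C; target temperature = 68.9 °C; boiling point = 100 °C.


V_dec = V_total·(T_target − T_start)/(T_boil − T_start)
V_dec = 32.0·(68.9 − 56.6)/(100 − 56.6)

9.0691 L


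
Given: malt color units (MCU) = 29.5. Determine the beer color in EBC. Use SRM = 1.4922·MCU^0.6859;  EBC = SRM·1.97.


SRM = 1.4922·29.5^0.6859 = 15.2047
EBC = 15.2047·1.97

29.9533 EBC


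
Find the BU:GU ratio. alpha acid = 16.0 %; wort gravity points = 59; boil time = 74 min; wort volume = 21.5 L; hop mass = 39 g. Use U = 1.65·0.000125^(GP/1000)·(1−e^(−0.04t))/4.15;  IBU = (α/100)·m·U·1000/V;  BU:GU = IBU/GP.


U = 1.65·0.000125^(59/1000)·(1−e^(−0.04·74))/4.15 = 0.2218
IBU = (16.0/100)·39·0.2218·1000/21.5 = 64.3859
BU:GU = 64.3859/59

1.0913


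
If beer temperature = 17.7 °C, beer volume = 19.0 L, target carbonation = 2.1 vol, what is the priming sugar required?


residual = 14.695·(0.01821 + 0.09011·e^(−0.04·T));  sugar = (target − residual)·4.0·V
residual = 14.695·(0.01821 + 0.09011·e^(−0.04·17.7)) = 0.9199
sugar = (2.1 − 0.9199)·4.0·19.0

89.6862 g


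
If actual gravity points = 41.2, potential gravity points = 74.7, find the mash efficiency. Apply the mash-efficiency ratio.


efficiency = actual / potential × 100
efficiency = 41.2 / 74.7 × 100

55.1539 %


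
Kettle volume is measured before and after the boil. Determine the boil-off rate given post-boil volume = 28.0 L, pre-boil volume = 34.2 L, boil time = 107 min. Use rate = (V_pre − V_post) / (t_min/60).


rate = (34.2 − 28.0) / (107/60)

3.4766 L/hr


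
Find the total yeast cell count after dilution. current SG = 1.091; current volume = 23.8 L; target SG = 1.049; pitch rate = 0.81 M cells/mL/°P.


V_w = V·((SG_c−1)/(SG_t−1)−1);  °P = 259 − 259/SG_t;  cells = rate·(V+V_w)·°P
V_w = 23.8·((1.091−1)/(1.049−1)−1) = 20.4000
V_final = 23.8 + 20.4000 = 44.2000
°P = 259 − 259/1.049 = 12.0982
cells = 0.81·44.2000·12.0982

433.1394 billion cells


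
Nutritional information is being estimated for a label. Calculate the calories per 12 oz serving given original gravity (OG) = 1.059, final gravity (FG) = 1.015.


ABW = (OG−FG)·131.25·0.79/FG;  °P = 259 − 259/SG (for OG→OE and FG→AE);  RE = 0.1808·OE + 0.8192·AE;  Cal = (6.9·ABW + 4·(RE−0.1))·FG·3.55
ABW = (1.059 − 1.015)·131.25·0.79/1.015 = 4.4948
OE = 259 − 259/1.059 = 14.4297 °P
AE = 259 − 259/1.015 = 3.8276 °P
RE = 0.1808·14.4297 + 0.8192·3.8276 = 5.7444 °P
Cal = (6.9·4.4948 + 4·(5.7444−0.1))·1.015·3.55

193.1056 kcal


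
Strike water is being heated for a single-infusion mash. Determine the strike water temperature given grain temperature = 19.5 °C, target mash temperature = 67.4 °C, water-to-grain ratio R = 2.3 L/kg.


T_strike = (0.41/R)·(T_mash − T_grain) + T_mash
T_strike = (0.41/2.3)·(67.4 − 19.5) + 67.4

75.9387 °C


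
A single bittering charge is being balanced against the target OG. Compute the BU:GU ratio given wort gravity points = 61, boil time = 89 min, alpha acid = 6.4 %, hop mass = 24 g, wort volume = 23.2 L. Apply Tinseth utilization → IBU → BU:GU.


U = 1.65·0.000125^(GP/1000)·(1−e^(−0.04t))/4.15;  IBU = (α/100)·m·U·1000/V;  BU:GU = IBU/GP
U = 1.65·0.000125^(61/1000)·(1−e^(−0.04·89))/4.15 = 0.2233
IBU = (6.4/100)·24·0.2233·1000/23.2 = 14.7816
BU:GU = 14.7816/61

0.2423


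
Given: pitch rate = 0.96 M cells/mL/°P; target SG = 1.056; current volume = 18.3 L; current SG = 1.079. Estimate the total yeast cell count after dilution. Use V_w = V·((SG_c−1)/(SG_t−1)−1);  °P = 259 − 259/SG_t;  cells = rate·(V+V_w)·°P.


V_w = 18.3·((1.079−1)/(1.056−1)−1) = 7.5161
V_final = 18.3 + 7.5161 = 25.8161
°P = 259 − 259/1.056 = 13.7348
cells = 0.96·25.8161·13.7348

340.3966 billion cells


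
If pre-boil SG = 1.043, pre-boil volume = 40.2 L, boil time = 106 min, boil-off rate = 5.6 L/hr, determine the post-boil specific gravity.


V_post = V_pre − rate·(t/60);  SG_post = 1 + (SG_pre−1)·V_pre/V_post
V_post = 40.2 − 5.6·(106/60) = 30.3067
SG_post = 1 + (1.043 − 1)·40.2/30.3067

1.0570


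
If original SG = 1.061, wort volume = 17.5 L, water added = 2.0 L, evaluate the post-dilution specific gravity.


SG_new = 1 + (SG_old − 1)·V_old/(V_old + V_water)
pts = (1.061 − 1)·1000·17.5/(17.5 + 2.0) = 54.7436
SG_new = 1 + 54.7436/1000

1.0547


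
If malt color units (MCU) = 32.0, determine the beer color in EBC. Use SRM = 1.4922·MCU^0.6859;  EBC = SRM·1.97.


SRM = 1.4922·32.0^0.6859 = 16.0772
EBC = 16.0772·1.97

31.6720 EBC


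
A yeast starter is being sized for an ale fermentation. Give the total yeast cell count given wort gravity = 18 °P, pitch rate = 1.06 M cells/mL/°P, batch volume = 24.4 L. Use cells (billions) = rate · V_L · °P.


cells = 1.06 · 24.4 · 18

465.5520 billion cells


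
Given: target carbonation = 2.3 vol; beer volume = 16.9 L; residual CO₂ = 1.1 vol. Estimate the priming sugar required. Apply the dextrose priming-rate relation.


sugar = (target − residual)·4.0·V
sugar = (2.3 − 1.1)·4.0·16.9

81.1200 g


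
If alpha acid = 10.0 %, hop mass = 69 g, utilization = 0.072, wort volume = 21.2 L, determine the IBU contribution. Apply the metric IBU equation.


IBU = (α/100)·mass·U·1000 / V
IBU = (10.0/100)·69·0.072·1000 / 21.2

23.4340 IBU


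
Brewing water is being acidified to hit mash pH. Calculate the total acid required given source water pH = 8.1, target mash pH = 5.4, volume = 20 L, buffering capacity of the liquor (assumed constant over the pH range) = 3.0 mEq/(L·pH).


acid = buffering capacity · (pH_source − pH_target) · V
acid = 3.0 · (8.1 − 5.4) · 20

162.0000 mEq


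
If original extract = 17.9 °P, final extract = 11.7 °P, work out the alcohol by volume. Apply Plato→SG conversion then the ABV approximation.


SG = 259/(259 − P);  ABV = (OG − FG)·131.25
OG = 259/(259 − 17.9) = 1.0742
FG = 259/(259 − 11.7) = 1.0473
ABV = (1.0742 − 1.0473)·131.25

3.5348 % ABV


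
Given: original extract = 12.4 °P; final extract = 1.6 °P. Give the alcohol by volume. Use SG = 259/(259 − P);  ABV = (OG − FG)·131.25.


OG = 259/(259 − 12.4) = 1.0503
FG = 259/(259 − 1.6) = 1.0062
ABV = (1.0503 − 1.0062)·131.25

5.7839 % ABV


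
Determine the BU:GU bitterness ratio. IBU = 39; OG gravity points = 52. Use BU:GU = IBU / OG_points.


BU:GU = 39 / 52

0.7500


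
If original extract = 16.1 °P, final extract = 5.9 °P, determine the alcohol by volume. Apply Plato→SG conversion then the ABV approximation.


SG = 259/(259 − P);  ABV = (OG − FG)·131.25
OG = 259/(259 − 16.1) = 1.0663
FG = 259/(259 − 5.9) = 1.0233
ABV = (1.0663 − 1.0233)·131.25

5.6400 % ABV


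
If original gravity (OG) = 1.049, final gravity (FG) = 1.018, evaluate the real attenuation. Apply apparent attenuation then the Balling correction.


AA = (OG−FG)/(OG−1)·100;  RA = AA·0.8192
AA = (1.049 − 1.018)/(1.049 − 1)·100 = 63.2653
RA = 63.2653·0.8192

51.8269 %


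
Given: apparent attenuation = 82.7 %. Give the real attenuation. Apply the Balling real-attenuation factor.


RA = AA · 0.8192
RA = 82.7 · 0.8192

67.7478 %


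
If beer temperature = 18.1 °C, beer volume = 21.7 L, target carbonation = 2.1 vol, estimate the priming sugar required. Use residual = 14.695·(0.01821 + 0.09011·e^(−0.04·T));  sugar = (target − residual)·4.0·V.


residual = 14.695·(0.01821 + 0.09011·e^(−0.04·18.1)) = 0.9096
sugar = (2.1 − 0.9096)·4.0·21.7

103.3298 g


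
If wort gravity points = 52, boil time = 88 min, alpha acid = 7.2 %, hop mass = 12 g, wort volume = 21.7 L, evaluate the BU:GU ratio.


U = 1.65·0.000125^(GP/1000)·(1−e^(−0.04t))/4.15;  IBU = (α/100)·m·U·1000/V;  BU:GU = IBU/GP
U = 1.65·0.000125^(52/1000)·(1−e^(−0.04·88))/4.15 = 0.2418
IBU = (7.2/100)·12·0.2418·1000/21.7 = 9.6268
BU:GU = 9.6268/52

0.1851


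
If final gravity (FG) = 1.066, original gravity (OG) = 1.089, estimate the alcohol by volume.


ABV = (OG − FG) · 131.25
ABV = (1.089 − 1.066) · 131.25

3.0187 % ABV


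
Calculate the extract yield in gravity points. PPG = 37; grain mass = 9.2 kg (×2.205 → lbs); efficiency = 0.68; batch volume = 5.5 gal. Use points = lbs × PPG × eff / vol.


lbs = 9.2 × 2.205 = 20.2860
points = 20.2860 × 37 × 0.68 / 5.5

92.7992 points


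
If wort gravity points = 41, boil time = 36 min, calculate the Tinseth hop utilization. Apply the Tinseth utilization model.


U = 1.65·0.000125^(GP/1000) · (1 − e^(−0.04·t))/4.15
bigness = 1.65·0.000125^(41/1000) = 1.1415
boil_factor = (1 − e^(−0.04·36))/4.15 = 0.1839
U = 1.1415 · 0.1839

0.2099


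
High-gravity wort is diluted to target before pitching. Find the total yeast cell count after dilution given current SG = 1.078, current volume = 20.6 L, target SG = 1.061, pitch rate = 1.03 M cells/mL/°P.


V_w = V·((SG_c−1)/(SG_t−1)−1);  °P = 259 − 259/SG_t;  cells = rate·(V+V_w)·°P
V_w = 20.6·((1.078−1)/(1.061−1)−1) = 5.7410
V_final = 20.6 + 5.7410 = 26.3410
°P = 259 − 259/1.061 = 14.8907
cells = 1.03·26.3410·14.8907

404.0019 billion cells


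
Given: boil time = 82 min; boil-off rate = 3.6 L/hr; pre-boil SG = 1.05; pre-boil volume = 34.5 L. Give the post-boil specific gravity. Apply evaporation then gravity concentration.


V_post = V_pre − rate·(t/60);  SG_post = 1 + (SG_pre−1)·V_pre/V_post
V_post = 34.5 − 3.6·(82/60) = 29.5800
SG_post = 1 + (1.05 − 1)·34.5/29.5800

1.0583


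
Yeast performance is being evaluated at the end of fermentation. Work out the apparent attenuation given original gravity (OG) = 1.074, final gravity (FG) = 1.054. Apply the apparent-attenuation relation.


AA = (OG − FG)/(OG − 1) · 100
AA = (1.074 − 1.054)/(1.074 − 1) · 100

27.0270 %


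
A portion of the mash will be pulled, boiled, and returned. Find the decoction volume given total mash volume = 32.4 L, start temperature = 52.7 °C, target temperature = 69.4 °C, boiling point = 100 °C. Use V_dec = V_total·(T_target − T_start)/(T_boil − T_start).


V_dec = 32.4·(69.4 − 52.7)/(100 − 52.7)

11.4393 L


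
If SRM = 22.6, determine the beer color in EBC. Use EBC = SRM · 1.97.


EBC = 22.6 · 1.97

44.5220 EBC


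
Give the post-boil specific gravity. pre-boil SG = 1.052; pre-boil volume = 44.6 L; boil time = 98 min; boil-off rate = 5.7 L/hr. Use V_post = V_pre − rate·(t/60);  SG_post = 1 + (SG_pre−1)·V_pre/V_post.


V_post = 44.6 − 5.7·(98/60) = 35.2900
SG_post = 1 + (1.052 − 1)·44.6/35.2900

1.0657


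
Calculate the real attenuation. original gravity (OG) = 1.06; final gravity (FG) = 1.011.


AA = (OG−FG)/(OG−1)·100;  RA = AA·0.8192
AA = (1.06 − 1.011)/(1.06 − 1)·100 = 81.6667
RA = 81.6667·0.8192

66.9013 %


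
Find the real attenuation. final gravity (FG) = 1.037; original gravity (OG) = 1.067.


AA = (OG−FG)/(OG−1)·100;  RA = AA·0.8192
AA = (1.067 − 1.037)/(1.067 − 1)·100 = 44.7761
RA = 44.7761·0.8192

36.6806 %


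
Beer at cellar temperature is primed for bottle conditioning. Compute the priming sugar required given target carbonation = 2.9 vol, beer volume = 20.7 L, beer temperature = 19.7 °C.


residual = 14.695·(0.01821 + 0.09011·e^(−0.04·T));  sugar = (target − residual)·4.0·V
residual = 14.695·(0.01821 + 0.09011·e^(−0.04·19.7)) = 0.8698
sugar = (2.9 − 0.8698)·4.0·20.7

168.1034 g


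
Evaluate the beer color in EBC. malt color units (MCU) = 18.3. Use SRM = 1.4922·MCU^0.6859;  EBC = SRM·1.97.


SRM = 1.4922·18.3^0.6859 = 10.9583
EBC = 10.9583·1.97

21.5878 EBC


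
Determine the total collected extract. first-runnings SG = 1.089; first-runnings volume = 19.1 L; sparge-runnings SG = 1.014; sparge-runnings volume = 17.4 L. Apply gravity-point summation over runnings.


total = Σ (SG_i − 1)·1000·V_i
first = (1.089 − 1)·1000·19.1 = 1699.9000
sparge = (1.014 − 1)·1000·17.4 = 243.6000
total = 1699.9000 + 243.6000

1943.5000 gravity·L


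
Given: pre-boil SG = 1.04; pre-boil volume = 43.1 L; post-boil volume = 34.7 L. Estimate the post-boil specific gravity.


SG_post = 1 + (SG_pre − 1)·V_pre/V_post
pts_pre = (1.04 − 1)·1000 = 40.0000
pts_post = 40.0000·43.1/34.7 = 49.6830
SG_post = 1 + 49.6830/1000

1.0497


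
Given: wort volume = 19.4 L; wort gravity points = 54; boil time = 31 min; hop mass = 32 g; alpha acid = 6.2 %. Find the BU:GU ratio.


U = 1.65·0.000125^(GP/1000)·(1−e^(−0.04t))/4.15;  IBU = (α/100)·m·U·1000/V;  BU:GU = IBU/GP
U = 1.65·0.000125^(54/1000)·(1−e^(−0.04·31))/4.15 = 0.1739
IBU = (6.2/100)·32·0.1739·1000/19.4 = 17.7846
BU:GU = 17.7846/54

0.3293


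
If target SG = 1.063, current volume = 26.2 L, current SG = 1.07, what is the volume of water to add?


V_water = V·((SG_curr − 1)/(SG_target − 1) − 1)
V_water = 26.2·((1.07 − 1)/(1.063 − 1) − 1)

2.9111 L


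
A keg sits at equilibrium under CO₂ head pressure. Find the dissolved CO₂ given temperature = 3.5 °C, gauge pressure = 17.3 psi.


vols = (P + 14.695)·(0.01821 + 0.09011·e^(−0.04·T))
vols = (17.3 + 14.695)·(0.01821 + 0.09011·e^(−0.04·3.5))

3.0890 volumes


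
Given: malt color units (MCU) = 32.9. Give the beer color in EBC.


SRM = 1.4922·MCU^0.6859;  EBC = SRM·1.97
SRM = 1.4922·32.9^0.6859 = 16.3860
EBC = 16.3860·1.97

32.2803 EBC


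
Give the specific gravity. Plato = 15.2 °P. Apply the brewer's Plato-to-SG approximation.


SG = 259/(259 − P)
SG = 259/(259 − 15.2)

1.0623


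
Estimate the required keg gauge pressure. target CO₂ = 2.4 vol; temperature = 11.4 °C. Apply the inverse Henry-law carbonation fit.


psi = vols/(0.01821 + 0.09011·e^(−0.04·T)) − 14.695
psi = 2.4/(0.01821 + 0.09011·e^(−0.04·11.4)) − 14.695

17.1678 psi


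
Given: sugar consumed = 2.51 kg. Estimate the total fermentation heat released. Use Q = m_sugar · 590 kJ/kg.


Q = 2.51 · 590

1480.9000 kJ


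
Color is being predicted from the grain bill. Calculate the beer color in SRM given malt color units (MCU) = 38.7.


SRM = 1.4922 · MCU^0.6859
SRM = 1.4922 · 38.7^0.6859

18.3163 SRM


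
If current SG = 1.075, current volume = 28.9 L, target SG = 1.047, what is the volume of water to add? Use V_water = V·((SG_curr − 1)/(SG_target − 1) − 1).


V_water = 28.9·((1.075 − 1)/(1.047 − 1) − 1)

17.2170 L


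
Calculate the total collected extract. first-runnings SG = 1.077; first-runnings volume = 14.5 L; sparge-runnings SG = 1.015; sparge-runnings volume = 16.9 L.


total = Σ (SG_i − 1)·1000·V_i
first = (1.077 − 1)·1000·14.5 = 1116.5000
sparge = (1.015 − 1)·1000·16.9 = 253.5000
total = 1116.5000 + 253.5000

1370.0000 gravity·L


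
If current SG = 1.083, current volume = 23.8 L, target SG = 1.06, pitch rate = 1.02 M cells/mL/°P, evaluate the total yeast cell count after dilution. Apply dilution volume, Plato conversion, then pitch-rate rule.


V_w = V·((SG_c−1)/(SG_t−1)−1);  °P = 259 − 259/SG_t;  cells = rate·(V+V_w)·°P
V_w = 23.8·((1.083−1)/(1.06−1)−1) = 9.1233
V_final = 23.8 + 9.1233 = 32.9233
°P = 259 − 259/1.06 = 14.6604
cells = 1.02·32.9233·14.6604

492.3219 billion cells


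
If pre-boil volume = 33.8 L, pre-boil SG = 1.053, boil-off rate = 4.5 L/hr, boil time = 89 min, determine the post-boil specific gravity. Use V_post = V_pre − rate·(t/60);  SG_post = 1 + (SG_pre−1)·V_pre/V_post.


V_post = 33.8 − 4.5·(89/60) = 27.1250
SG_post = 1 + (1.053 − 1)·33.8/27.1250

1.0660


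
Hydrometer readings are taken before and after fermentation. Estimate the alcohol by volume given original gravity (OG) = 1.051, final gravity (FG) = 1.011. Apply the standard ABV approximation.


ABV = (OG − FG) · 131.25
ABV = (1.051 − 1.011) · 131.25

5.2500 % ABV


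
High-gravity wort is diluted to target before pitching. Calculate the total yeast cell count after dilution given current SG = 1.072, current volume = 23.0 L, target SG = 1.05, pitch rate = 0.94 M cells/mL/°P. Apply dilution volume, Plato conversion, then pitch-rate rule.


V_w = V·((SG_c−1)/(SG_t−1)−1);  °P = 259 − 259/SG_t;  cells = rate·(V+V_w)·°P
V_w = 23.0·((1.072−1)/(1.05−1)−1) = 10.1200
V_final = 23.0 + 10.1200 = 33.1200
°P = 259 − 259/1.05 = 12.3333
cells = 0.94·33.1200·12.3333

383.9712 billion cells


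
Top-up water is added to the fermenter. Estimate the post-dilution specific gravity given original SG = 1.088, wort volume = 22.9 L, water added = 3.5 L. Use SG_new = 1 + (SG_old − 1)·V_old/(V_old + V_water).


pts = (1.088 − 1)·1000·22.9/(22.9 + 3.5) = 76.3333
SG_new = 1 + 76.3333/1000

1.0763


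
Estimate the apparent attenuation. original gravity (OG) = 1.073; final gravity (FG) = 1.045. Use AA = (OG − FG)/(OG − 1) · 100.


AA = (1.073 − 1.045)/(1.073 − 1) · 100

38.3562 %


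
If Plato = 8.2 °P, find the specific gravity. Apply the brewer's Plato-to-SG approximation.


SG = 259/(259 − P)
SG = 259/(259 − 8.2)

1.0327


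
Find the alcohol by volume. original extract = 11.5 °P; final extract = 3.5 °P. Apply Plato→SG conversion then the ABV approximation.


SG = 259/(259 − P);  ABV = (OG − FG)·131.25
OG = 259/(259 − 11.5) = 1.0465
FG = 259/(259 − 3.5) = 1.0137
ABV = (1.0465 − 1.0137)·131.25

4.3005 % ABV


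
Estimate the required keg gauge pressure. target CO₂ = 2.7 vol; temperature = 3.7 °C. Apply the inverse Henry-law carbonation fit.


psi = vols/(0.01821 + 0.09011·e^(−0.04·T)) − 14.695
psi = 2.7/(0.01821 + 0.09011·e^(−0.04·3.7)) − 14.695

13.4524 psi


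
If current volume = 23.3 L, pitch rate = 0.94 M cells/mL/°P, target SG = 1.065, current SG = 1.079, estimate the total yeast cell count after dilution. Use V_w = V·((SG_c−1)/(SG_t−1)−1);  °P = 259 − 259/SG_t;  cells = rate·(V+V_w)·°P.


V_w = 23.3·((1.079−1)/(1.065−1)−1) = 5.0185
V_final = 23.3 + 5.0185 = 28.3185
°P = 259 − 259/1.065 = 15.8075
cells = 0.94·28.3185·15.8075

420.7857 billion cells


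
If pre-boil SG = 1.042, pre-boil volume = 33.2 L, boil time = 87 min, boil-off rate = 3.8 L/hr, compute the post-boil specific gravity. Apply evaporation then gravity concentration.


V_post = V_pre − rate·(t/60);  SG_post = 1 + (SG_pre−1)·V_pre/V_post
V_post = 33.2 − 3.8·(87/60) = 27.6900
SG_post = 1 + (1.042 − 1)·33.2/27.6900

1.0504


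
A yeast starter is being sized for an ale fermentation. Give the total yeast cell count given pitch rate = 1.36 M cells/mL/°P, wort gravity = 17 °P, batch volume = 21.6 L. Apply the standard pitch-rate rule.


cells (billions) = rate · V_L · °P
cells = 1.36 · 21.6 · 17

499.3920 billion cells


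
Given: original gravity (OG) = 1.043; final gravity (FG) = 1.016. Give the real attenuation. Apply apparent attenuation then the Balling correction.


AA = (OG−FG)/(OG−1)·100;  RA = AA·0.8192
AA = (1.043 − 1.016)/(1.043 − 1)·100 = 62.7907
RA = 62.7907·0.8192

51.4381 %


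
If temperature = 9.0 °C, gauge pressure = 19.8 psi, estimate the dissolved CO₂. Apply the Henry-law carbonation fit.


vols = (P + 14.695)·(0.01821 + 0.09011·e^(−0.04·T))
vols = (19.8 + 14.695)·(0.01821 + 0.09011·e^(−0.04·9.0))

2.7968 volumes


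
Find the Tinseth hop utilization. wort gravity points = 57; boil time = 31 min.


U = 1.65·0.000125^(GP/1000) · (1 − e^(−0.04·t))/4.15
bigness = 1.65·0.000125^(57/1000) = 0.9886
boil_factor = (1 − e^(−0.04·31))/4.15 = 0.1712
U = 0.9886 · 0.1712

0.1693


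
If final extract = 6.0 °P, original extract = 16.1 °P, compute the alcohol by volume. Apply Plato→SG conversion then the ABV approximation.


SG = 259/(259 − P);  ABV = (OG − FG)·131.25
OG = 259/(259 − 16.1) = 1.0663
FG = 259/(259 − 6.0) = 1.0237
ABV = (1.0663 − 1.0237)·131.25

5.5869 % ABV


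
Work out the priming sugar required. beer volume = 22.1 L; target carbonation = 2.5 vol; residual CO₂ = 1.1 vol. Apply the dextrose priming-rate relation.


sugar = (target − residual)·4.0·V
sugar = (2.5 − 1.1)·4.0·22.1

123.7600 g


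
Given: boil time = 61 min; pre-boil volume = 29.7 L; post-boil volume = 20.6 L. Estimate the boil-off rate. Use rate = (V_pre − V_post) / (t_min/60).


rate = (29.7 − 20.6) / (61/60)

8.9508 L/hr


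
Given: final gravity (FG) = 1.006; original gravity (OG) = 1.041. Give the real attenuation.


AA = (OG−FG)/(OG−1)·100;  RA = AA·0.8192
AA = (1.041 − 1.006)/(1.041 − 1)·100 = 85.3659
RA = 85.3659·0.8192

69.9317 %


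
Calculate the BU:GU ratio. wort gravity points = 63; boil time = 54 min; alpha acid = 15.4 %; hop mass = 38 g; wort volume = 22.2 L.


U = 1.65·0.000125^(GP/1000)·(1−e^(−0.04t))/4.15;  IBU = (α/100)·m·U·1000/V;  BU:GU = IBU/GP
U = 1.65·0.000125^(63/1000)·(1−e^(−0.04·54))/4.15 = 0.1997
IBU = (15.4/100)·38·0.1997·1000/22.2 = 52.6352
BU:GU = 52.6352/63

0.8355


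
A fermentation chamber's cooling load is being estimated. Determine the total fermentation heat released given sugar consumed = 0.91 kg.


Q = m_sugar · 590 kJ/kg
Q = 0.91 · 590

536.9000 kJ


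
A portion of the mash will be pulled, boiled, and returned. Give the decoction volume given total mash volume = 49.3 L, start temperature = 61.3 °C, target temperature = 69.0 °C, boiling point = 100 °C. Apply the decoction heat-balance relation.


V_dec = V_total·(T_target − T_start)/(T_boil − T_start)
V_dec = 49.3·(69.0 − 61.3)/(100 − 61.3)

9.8090 L


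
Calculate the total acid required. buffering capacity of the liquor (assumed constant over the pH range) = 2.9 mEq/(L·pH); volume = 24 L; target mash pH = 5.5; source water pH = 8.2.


acid = buffering capacity · (pH_source − pH_target) · V
acid = 2.9 · (8.2 − 5.5) · 24

187.9200 mEq


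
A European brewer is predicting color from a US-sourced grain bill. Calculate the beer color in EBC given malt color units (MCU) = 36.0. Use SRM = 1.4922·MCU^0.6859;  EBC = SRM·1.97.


SRM = 1.4922·36.0^0.6859 = 17.4299
EBC = 17.4299·1.97

34.3369 EBC


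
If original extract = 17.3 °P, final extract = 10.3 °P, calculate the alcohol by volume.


SG = 259/(259 − P);  ABV = (OG − FG)·131.25
OG = 259/(259 − 17.3) = 1.0716
FG = 259/(259 − 10.3) = 1.0414
ABV = (1.0716 − 1.0414)·131.25

3.9586 % ABV


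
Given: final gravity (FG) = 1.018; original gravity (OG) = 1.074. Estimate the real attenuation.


AA = (OG−FG)/(OG−1)·100;  RA = AA·0.8192
AA = (1.074 − 1.018)/(1.074 − 1)·100 = 75.6757
RA = 75.6757·0.8192

61.9935 %


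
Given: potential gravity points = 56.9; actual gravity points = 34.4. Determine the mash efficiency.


efficiency = actual / potential × 100
efficiency = 34.4 / 56.9 × 100

60.4569 %


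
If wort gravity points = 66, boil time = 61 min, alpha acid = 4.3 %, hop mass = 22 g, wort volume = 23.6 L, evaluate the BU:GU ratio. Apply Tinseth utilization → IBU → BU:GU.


U = 1.65·0.000125^(GP/1000)·(1−e^(−0.04t))/4.15;  IBU = (α/100)·m·U·1000/V;  BU:GU = IBU/GP
U = 1.65·0.000125^(66/1000)·(1−e^(−0.04·61))/4.15 = 0.2006
IBU = (4.3/100)·22·0.2006·1000/23.6 = 8.0391
BU:GU = 8.0391/66

0.1218


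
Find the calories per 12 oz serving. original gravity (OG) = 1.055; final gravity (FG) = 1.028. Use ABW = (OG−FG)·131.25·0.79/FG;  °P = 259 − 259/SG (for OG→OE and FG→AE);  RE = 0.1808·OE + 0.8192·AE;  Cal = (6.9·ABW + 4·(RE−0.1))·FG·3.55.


ABW = (1.055 − 1.028)·131.25·0.79/1.028 = 2.7233
OE = 259 − 259/1.055 = 13.5024 °P
AE = 259 − 259/1.028 = 7.0545 °P
RE = 0.1808·13.5024 + 0.8192·7.0545 = 8.2203 °P
Cal = (6.9·2.7233 + 4·(8.2203−0.1))·1.028·3.55

187.1115 kcal


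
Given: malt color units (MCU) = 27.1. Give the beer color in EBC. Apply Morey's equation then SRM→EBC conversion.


SRM = 1.4922·MCU^0.6859;  EBC = SRM·1.97
SRM = 1.4922·27.1^0.6859 = 14.3450
EBC = 14.3450·1.97

28.2597 EBC


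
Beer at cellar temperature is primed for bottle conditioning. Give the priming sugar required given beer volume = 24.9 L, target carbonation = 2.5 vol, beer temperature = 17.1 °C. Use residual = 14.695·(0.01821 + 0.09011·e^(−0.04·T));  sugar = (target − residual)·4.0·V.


residual = 14.695·(0.01821 + 0.09011·e^(−0.04·17.1)) = 0.9358
sugar = (2.5 − 0.9358)·4.0·24.9

155.7980 g


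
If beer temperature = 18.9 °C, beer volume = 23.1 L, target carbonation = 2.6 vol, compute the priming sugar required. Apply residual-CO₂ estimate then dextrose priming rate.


residual = 14.695·(0.01821 + 0.09011·e^(−0.04·T));  sugar = (target − residual)·4.0·V
residual = 14.695·(0.01821 + 0.09011·e^(−0.04·18.9)) = 0.8893
sugar = (2.6 − 0.8893)·4.0·23.1

158.0644 g


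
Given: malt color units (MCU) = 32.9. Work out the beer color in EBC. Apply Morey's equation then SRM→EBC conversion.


SRM = 1.4922·MCU^0.6859;  EBC = SRM·1.97
SRM = 1.4922·32.9^0.6859 = 16.3860
EBC = 16.3860·1.97

32.2803 EBC


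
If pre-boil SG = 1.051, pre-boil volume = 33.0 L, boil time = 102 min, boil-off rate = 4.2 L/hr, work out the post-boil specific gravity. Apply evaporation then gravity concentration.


V_post = V_pre − rate·(t/60);  SG_post = 1 + (SG_pre−1)·V_pre/V_post
V_post = 33.0 − 4.2·(102/60) = 25.8600
SG_post = 1 + (1.051 − 1)·33.0/25.8600

1.0651


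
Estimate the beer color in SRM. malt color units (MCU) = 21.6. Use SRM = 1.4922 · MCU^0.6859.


SRM = 1.4922 · 21.6^0.6859

12.2780 SRM


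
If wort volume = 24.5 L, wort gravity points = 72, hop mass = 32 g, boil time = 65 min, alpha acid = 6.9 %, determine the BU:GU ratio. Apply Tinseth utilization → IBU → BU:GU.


U = 1.65·0.000125^(GP/1000)·(1−e^(−0.04t))/4.15;  IBU = (α/100)·m·U·1000/V;  BU:GU = IBU/GP
U = 1.65·0.000125^(72/1000)·(1−e^(−0.04·65))/4.15 = 0.1927
IBU = (6.9/100)·32·0.1927·1000/24.5 = 17.3672
BU:GU = 17.3672/72

0.2412


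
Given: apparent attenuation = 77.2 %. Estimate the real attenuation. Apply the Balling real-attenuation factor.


RA = AA · 0.8192
RA = 77.2 · 0.8192

63.2422 %


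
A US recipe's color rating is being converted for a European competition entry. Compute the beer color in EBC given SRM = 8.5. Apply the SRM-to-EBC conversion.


EBC = SRM · 1.97
EBC = 8.5 · 1.97

16.7450 EBC


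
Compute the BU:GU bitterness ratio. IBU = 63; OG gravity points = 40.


BU:GU = IBU / OG_points
BU:GU = 63 / 40

1.5750


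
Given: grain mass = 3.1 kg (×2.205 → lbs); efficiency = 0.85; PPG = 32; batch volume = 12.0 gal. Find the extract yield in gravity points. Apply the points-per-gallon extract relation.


points = lbs × PPG × eff / vol
lbs = 3.1 × 2.205 = 6.8355
points = 6.8355 × 32 × 0.85 / 12.0

15.4938 points


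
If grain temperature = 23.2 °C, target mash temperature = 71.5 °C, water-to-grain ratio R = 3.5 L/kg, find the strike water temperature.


T_strike = (0.41/R)·(T_mash − T_grain) + T_mash
T_strike = (0.41/3.5)·(71.5 − 23.2) + 71.5

77.1580 °C


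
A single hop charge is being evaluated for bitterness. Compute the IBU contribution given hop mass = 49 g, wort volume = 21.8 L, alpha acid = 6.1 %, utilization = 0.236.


IBU = (α/100)·mass·U·1000 / V
IBU = (6.1/100)·49·0.236·1000 / 21.8

32.3580 IBU


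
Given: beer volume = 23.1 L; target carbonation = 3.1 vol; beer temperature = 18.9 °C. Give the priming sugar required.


residual = 14.695·(0.01821 + 0.09011·e^(−0.04·T));  sugar = (target − residual)·4.0·V
residual = 14.695·(0.01821 + 0.09011·e^(−0.04·18.9)) = 0.8893
sugar = (3.1 − 0.8893)·4.0·23.1

204.2644 g


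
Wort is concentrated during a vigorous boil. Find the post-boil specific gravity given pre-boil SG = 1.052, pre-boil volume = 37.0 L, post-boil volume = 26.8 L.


SG_post = 1 + (SG_pre − 1)·V_pre/V_post
pts_pre = (1.052 − 1)·1000 = 52.0000
pts_post = 52.0000·37.0/26.8 = 71.7910
SG_post = 1 + 71.7910/1000

1.0718


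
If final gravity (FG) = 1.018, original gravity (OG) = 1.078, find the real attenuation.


AA = (OG−FG)/(OG−1)·100;  RA = AA·0.8192
AA = (1.078 − 1.018)/(1.078 − 1)·100 = 76.9231
RA = 76.9231·0.8192

63.0154 %


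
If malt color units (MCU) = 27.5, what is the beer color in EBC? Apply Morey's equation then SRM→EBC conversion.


SRM = 1.4922·MCU^0.6859;  EBC = SRM·1.97
SRM = 1.4922·27.5^0.6859 = 14.4899
EBC = 14.4899·1.97

28.5451 EBC


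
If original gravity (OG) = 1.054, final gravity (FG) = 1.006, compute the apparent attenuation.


AA = (OG − FG)/(OG − 1) · 100
AA = (1.054 − 1.006)/(1.054 − 1) · 100

88.8889 %


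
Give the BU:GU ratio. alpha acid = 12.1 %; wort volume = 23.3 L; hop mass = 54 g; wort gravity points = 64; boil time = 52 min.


U = 1.65·0.000125^(GP/1000)·(1−e^(−0.04t))/4.15;  IBU = (α/100)·m·U·1000/V;  BU:GU = IBU/GP
U = 1.65·0.000125^(64/1000)·(1−e^(−0.04·52))/4.15 = 0.1957
IBU = (12.1/100)·54·0.1957·1000/23.3 = 54.8914
BU:GU = 54.8914/64

0.8577


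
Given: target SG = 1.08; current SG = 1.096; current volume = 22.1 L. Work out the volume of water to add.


V_water = V·((SG_curr − 1)/(SG_target − 1) − 1)
V_water = 22.1·((1.096 − 1)/(1.08 − 1) − 1)

4.4200 L


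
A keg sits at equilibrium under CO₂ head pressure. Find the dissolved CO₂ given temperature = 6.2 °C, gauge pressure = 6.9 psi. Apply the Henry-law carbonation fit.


vols = (P + 14.695)·(0.01821 + 0.09011·e^(−0.04·T))
vols = (6.9 + 14.695)·(0.01821 + 0.09011·e^(−0.04·6.2))

1.9118 volumes


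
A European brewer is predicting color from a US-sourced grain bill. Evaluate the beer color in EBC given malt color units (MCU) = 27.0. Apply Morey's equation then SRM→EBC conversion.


SRM = 1.4922·MCU^0.6859;  EBC = SRM·1.97
SRM = 1.4922·27.0^0.6859 = 14.3087
EBC = 14.3087·1.97

28.1881 EBC


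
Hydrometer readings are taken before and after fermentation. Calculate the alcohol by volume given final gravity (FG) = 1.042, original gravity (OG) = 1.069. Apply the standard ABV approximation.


ABV = (OG − FG) · 131.25
ABV = (1.069 − 1.042) · 131.25

3.5437 % ABV


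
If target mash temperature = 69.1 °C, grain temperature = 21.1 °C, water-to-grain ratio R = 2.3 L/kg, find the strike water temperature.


T_strike = (0.41/R)·(T_mash − T_grain) + T_mash
T_strike = (0.41/2.3)·(69.1 − 21.1) + 69.1

77.6565 °C


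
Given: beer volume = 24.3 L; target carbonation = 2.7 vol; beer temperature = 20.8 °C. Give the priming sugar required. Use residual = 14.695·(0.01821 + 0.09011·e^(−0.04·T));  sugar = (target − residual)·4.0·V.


residual = 14.695·(0.01821 + 0.09011·e^(−0.04·20.8)) = 0.8438
sugar = (2.7 − 0.8438)·4.0·24.3

180.4183 g


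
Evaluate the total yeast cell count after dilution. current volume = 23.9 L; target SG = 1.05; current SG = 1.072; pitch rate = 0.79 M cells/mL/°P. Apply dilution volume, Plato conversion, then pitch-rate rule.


V_w = V·((SG_c−1)/(SG_t−1)−1);  °P = 259 − 259/SG_t;  cells = rate·(V+V_w)·°P
V_w = 23.9·((1.072−1)/(1.05−1)−1) = 10.5160
V_final = 23.9 + 10.5160 = 34.4160
°P = 259 − 259/1.05 = 12.3333
cells = 0.79·34.4160·12.3333

335.3266 billion cells


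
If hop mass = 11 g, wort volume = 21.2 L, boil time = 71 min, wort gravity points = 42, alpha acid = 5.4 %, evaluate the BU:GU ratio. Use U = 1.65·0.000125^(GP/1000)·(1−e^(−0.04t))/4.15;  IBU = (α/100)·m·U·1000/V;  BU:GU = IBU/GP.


U = 1.65·0.000125^(42/1000)·(1−e^(−0.04·71))/4.15 = 0.2567
IBU = (5.4/100)·11·0.2567·1000/21.2 = 7.1914
BU:GU = 7.1914/42

0.1712


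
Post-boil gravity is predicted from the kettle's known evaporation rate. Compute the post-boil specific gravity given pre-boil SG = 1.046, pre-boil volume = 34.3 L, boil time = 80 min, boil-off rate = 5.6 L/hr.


V_post = V_pre − rate·(t/60);  SG_post = 1 + (SG_pre−1)·V_pre/V_post
V_post = 34.3 − 5.6·(80/60) = 26.8333
SG_post = 1 + (1.046 − 1)·34.3/26.8333

1.0588


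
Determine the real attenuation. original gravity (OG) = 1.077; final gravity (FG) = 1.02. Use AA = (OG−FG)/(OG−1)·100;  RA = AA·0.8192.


AA = (1.077 − 1.02)/(1.077 − 1)·100 = 74.0260
RA = 74.0260·0.8192

60.6421 %


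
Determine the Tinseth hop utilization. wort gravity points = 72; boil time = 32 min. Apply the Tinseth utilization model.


U = 1.65·0.000125^(GP/1000) · (1 − e^(−0.04·t))/4.15
bigness = 1.65·0.000125^(72/1000) = 0.8639
boil_factor = (1 − e^(−0.04·32))/4.15 = 0.1740
U = 0.8639 · 0.1740

0.1503


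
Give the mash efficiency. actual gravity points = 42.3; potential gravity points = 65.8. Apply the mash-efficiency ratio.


efficiency = actual / potential × 100
efficiency = 42.3 / 65.8 × 100

64.2857 %


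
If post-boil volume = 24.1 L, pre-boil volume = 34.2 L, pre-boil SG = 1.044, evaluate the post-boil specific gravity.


SG_post = 1 + (SG_pre − 1)·V_pre/V_post
pts_pre = (1.044 − 1)·1000 = 44.0000
pts_post = 44.0000·34.2/24.1 = 62.4398
SG_post = 1 + 62.4398/1000

1.0624


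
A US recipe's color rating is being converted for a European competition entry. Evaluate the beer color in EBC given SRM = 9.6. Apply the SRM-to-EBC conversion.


EBC = SRM · 1.97
EBC = 9.6 · 1.97

18.9120 EBC


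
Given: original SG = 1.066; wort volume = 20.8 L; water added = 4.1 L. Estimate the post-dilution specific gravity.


SG_new = 1 + (SG_old − 1)·V_old/(V_old + V_water)
pts = (1.066 − 1)·1000·20.8/(20.8 + 4.1) = 55.1325
SG_new = 1 + 55.1325/1000

1.0551


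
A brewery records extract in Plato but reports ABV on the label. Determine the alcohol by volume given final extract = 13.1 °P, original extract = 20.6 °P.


SG = 259/(259 − P);  ABV = (OG − FG)·131.25
OG = 259/(259 − 20.6) = 1.0864
FG = 259/(259 − 13.1) = 1.0533
ABV = (1.0864 − 1.0533)·131.25

4.3491 % ABV


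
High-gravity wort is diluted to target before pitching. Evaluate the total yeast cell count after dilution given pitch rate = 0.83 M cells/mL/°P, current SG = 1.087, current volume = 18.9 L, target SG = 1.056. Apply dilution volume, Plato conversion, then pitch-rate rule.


V_w = V·((SG_c−1)/(SG_t−1)−1);  °P = 259 − 259/SG_t;  cells = rate·(V+V_w)·°P
V_w = 18.9·((1.087−1)/(1.056−1)−1) = 10.4625
V_final = 18.9 + 10.4625 = 29.3625
°P = 259 − 259/1.056 = 13.7348
cells = 0.83·29.3625·13.7348

334.7303 billion cells


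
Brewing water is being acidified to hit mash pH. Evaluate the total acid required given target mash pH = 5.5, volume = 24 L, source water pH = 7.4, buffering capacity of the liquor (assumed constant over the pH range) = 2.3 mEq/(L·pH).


acid = buffering capacity · (pH_source − pH_target) · V
acid = 2.3 · (7.4 − 5.5) · 24

104.8800 mEq


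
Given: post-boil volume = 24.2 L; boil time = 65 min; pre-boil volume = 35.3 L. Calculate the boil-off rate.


rate = (V_pre − V_post) / (t_min/60)
rate = (35.3 − 24.2) / (65/60)

10.2462 L/hr


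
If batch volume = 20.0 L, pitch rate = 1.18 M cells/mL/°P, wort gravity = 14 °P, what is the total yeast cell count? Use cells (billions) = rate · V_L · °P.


cells = 1.18 · 20.0 · 14

330.4000 billion cells


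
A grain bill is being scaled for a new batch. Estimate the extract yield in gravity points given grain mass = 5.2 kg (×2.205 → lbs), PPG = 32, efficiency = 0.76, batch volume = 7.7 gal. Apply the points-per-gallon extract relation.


points = lbs × PPG × eff / vol
lbs = 5.2 × 2.205 = 11.4660
points = 11.4660 × 32 × 0.76 / 7.7

36.2147 points


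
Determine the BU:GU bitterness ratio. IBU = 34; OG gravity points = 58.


BU:GU = IBU / OG_points
BU:GU = 34 / 58

0.5862


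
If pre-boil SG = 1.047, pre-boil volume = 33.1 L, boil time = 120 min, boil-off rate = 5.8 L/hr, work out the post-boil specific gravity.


V_post = V_pre − rate·(t/60);  SG_post = 1 + (SG_pre−1)·V_pre/V_post
V_post = 33.1 − 5.8·(120/60) = 21.5000
SG_post = 1 + (1.047 − 1)·33.1/21.5000

1.0724


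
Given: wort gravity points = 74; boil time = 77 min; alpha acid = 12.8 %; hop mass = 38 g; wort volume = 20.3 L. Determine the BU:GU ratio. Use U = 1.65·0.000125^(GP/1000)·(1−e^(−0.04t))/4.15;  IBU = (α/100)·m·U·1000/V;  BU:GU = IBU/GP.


U = 1.65·0.000125^(74/1000)·(1−e^(−0.04·77))/4.15 = 0.1951
IBU = (12.8/100)·38·0.1951·1000/20.3 = 46.7382
BU:GU = 46.7382/74

0.6316
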